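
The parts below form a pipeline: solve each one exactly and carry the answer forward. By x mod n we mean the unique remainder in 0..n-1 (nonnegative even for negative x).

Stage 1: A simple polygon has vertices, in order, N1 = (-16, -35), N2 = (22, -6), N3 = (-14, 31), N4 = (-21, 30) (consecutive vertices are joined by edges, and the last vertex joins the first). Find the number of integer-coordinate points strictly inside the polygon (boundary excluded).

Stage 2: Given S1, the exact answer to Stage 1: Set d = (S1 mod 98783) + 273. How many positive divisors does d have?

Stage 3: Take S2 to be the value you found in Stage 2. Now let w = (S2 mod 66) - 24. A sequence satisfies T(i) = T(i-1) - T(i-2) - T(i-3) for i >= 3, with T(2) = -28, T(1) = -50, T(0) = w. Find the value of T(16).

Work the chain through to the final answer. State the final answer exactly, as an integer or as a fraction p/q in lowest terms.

1796

Stage 1: cross terms: (-16*-6 - 22*-35)=866, (22*31 - -14*-6)=598, (-14*30 - -21*31)=231, (-21*-35 - -16*30)=1215; twice the area = |2910| = 2910; area = 1455; boundary points = 1 + 1 + 1 + 5 = 8; strictly interior points = area - boundary/2 + 1 = 1452; answer 1452
Stage 2: S1 = 1452; d = 1725; 1725 = 3 * 5^2 * 23; number of divisors = (1+1) * (2+1) * (1+1) = 12; answer 12
Stage 3: S2 = 12; w = -12; T(3) = 1*(-28) - 1*(-50) - 1*(-12) = 34; iterating: T(3)=34, T(4)=112, T(5)=106, T(6)=-40, T(7)=-258, T(8)=-324, T(9)=-26, T(10)=556, T(11)=906, T(12)=376, T(13)=-1086, T(14)=-2368, T(15)=-1658, T(16)=1796; answer 1796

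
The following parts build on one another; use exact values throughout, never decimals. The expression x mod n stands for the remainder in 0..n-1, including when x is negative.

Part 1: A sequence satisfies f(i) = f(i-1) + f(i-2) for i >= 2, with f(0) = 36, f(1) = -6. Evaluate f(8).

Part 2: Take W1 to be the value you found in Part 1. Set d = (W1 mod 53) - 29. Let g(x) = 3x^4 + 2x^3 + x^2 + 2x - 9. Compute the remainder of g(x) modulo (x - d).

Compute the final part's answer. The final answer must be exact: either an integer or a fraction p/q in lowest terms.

1631

Part 1: f(2) = 1*(-6) + 1*(36) = 30; iterating: f(2)=30, f(3)=24, f(4)=54, f(5)=78, f(6)=132, f(7)=210, f(8)=342; answer 342
Part 2: W1 = 342; d = -5; remainder = value at the root: 3*(-5)^4 + 2*(-5)^3 + 1*(-5)^2 + 2*(-5)^1 - 9 = (1875) + (-250) + (25) + (-10) + (-9) = 1631; answer 1631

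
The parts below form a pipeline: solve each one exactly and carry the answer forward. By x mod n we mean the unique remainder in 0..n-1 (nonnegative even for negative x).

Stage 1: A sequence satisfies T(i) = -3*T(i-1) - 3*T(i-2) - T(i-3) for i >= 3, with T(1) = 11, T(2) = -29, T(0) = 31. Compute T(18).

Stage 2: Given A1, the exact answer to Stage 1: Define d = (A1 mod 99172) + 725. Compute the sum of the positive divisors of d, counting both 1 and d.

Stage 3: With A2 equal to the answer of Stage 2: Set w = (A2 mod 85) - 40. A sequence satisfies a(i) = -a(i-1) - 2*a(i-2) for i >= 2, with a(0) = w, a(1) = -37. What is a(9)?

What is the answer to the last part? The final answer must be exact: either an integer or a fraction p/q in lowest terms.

839

Stage 1: T(3) = -3*(-29) - 3*(11) - 1*(31) = 23; iterating: T(3)=23, T(4)=7, T(5)=-61, T(6)=139, T(7)=-241, T(8)=367, T(9)=-517, T(10)=691, T(11)=-889, T(12)=1111, T(13)=-1357, T(14)=1627, T(15)=-1921, T(16)=2239, T(17)=-2581, T(18)=2947; answer 2947
Stage 2: A1 = 2947; d = 3672; 3672 = 2^3 * 3^3 * 17; sigma = (1 + 2 + 4 + 8) * (1 + 3 + 9 + 27) * (1 + 17) = 15 * 40 * 18 = 10800; answer 10800
Stage 3: A2 = 10800; w = -35; a(2) = -1*(-37) - 2*(-35) = 107; iterating: a(2)=107, a(3)=-33, a(4)=-181, a(5)=247, a(6)=115, a(7)=-609, a(8)=379, a(9)=839; answer 839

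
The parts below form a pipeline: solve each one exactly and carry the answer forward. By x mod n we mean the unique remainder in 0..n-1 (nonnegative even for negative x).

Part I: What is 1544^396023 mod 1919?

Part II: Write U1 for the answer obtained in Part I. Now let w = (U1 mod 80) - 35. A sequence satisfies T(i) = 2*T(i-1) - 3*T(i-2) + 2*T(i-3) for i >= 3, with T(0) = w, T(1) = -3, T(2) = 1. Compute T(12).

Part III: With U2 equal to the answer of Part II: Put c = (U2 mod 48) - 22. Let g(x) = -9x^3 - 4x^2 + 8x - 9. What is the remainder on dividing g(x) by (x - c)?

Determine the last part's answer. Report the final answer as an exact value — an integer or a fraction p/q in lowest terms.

Part I: squarings mod 1919: 1544^1=1544, 1544^2=538, 1544^4=1594, 1544^8=80, 1544^16=643, 1544^32=864, 1544^64=5, 1544^128=25, 1544^256=625, 1544^512=1068, 1544^1024=738, 1544^2048=1567, 1544^4096=1088, 1544^8192=1640, 1544^16384=1081, 1544^32768=1809, 1544^65536=586, 1544^131072=1814, 1544^262144=1430; 1544^396023 = 1544^1 * 1544^2 * 1544^4 * 1544^16 * 1544^32 * 1544^64 * 1544^128 * 1544^512 * 1544^2048 * 1544^131072 * 1544^262144 = 1833 (mod 1919); answer 1833
Part II: U1 = 1833; w = 38; T(3) = 2*(1) - 3*(-3) + 2*(38) = 87; iterating: T(3)=87, T(4)=165, T(5)=71, T(6)=-179, T(7)=-241, T(8)=197, T(9)=759, T(10)=445, T(11)=-993, T(12)=-1803; answer -1803
Part III: U2 = -1803; c = -1; remainder = value at the root: -9*(-1)^3 - 4*(-1)^2 + 8*(-1)^1 - 9 = (9) + (-4) + (-8) + (-9) = -12; answer -12

-12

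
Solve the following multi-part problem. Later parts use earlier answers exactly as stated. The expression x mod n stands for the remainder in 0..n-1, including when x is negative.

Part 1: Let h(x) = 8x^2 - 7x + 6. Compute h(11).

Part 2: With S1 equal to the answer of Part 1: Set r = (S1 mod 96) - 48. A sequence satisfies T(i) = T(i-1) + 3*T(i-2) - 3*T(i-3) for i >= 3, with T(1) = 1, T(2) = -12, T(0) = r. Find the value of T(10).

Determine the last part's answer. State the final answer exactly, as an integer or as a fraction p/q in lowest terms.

Part 1: 8*(11)^2 - 7*(11)^1 + 6 = (968) + (-77) + (6) = 897; answer 897
Part 2: S1 = 897; r = -15; T(3) = 1*(-12) + 3*(1) - 3*(-15) = 36; iterating: T(3)=36, T(4)=-3, T(5)=141, T(6)=24, T(7)=456, T(8)=105, T(9)=1401, T(10)=348; answer 348

348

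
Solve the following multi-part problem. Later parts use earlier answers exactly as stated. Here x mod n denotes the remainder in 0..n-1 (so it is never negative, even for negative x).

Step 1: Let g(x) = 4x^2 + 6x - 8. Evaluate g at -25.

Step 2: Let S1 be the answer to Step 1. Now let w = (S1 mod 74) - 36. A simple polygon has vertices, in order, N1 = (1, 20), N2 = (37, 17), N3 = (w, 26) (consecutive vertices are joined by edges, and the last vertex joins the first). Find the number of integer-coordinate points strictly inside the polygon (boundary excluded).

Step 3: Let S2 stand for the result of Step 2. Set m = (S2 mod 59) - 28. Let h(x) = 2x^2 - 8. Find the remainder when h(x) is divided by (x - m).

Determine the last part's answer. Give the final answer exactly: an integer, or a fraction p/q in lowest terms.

Step 1: 4*(-25)^2 + 6*(-25)^1 - 8 = (2500) + (-150) + (-8) = 2342; answer 2342
Step 2: S1 = 2342; w = 12; cross terms: (1*17 - 37*20)=-723, (37*26 - 12*17)=758, (12*20 - 1*26)=214; twice the area = |249| = 249; area = 249/2; boundary points = 3 + 1 + 1 = 5; strictly interior points = area - boundary/2 + 1 = 123; answer 123
Step 3: S2 = 123; m = -23; remainder = value at the root: 2*(-23)^2 - 8 = (1058) + (-8) = 1050; answer 1050

1050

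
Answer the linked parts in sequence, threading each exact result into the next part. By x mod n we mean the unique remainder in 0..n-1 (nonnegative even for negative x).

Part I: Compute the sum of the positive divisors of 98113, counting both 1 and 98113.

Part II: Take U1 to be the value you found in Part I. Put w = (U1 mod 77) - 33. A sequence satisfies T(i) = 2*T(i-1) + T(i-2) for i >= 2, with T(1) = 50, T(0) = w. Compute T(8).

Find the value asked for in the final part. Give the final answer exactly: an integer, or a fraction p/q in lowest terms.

25470

Part I: 98113 = 41 * 2393; sigma = (1 + 41) * (1 + 2393) = 42 * 2394 = 100548; answer 100548
Part II: U1 = 100548; w = 30; T(2) = 2*(50) + 1*(30) = 130; iterating: T(2)=130, T(3)=310, T(4)=750, T(5)=1810, T(6)=4370, T(7)=10550, T(8)=25470; answer 25470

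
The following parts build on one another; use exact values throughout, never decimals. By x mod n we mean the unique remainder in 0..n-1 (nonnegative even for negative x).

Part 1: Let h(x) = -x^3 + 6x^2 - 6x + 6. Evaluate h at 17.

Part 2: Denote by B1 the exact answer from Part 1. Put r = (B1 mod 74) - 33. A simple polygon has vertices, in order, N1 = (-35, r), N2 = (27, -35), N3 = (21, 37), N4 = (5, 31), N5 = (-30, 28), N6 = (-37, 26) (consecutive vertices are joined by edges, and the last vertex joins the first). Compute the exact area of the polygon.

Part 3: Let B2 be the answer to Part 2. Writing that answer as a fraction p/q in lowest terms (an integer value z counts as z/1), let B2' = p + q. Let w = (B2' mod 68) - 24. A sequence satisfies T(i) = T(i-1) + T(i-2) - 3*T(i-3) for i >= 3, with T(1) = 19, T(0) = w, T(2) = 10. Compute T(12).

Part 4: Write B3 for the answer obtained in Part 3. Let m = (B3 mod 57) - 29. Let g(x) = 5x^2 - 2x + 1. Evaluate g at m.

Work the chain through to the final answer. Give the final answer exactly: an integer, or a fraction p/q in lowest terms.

1768

Part 1: -1*(17)^3 + 6*(17)^2 - 6*(17)^1 + 6 = (-4913) + (1734) + (-102) + (6) = -3275; answer -3275
Part 2: B1 = -3275; r = 22; cross terms: (-35*-35 - 27*22)=631, (27*37 - 21*-35)=1734, (21*31 - 5*37)=466, (5*28 - -30*31)=1070, (-30*26 - -37*28)=256, (-37*22 - -35*26)=96; twice the area = |4253| = 4253; area = 4253/2; answer 4253/2
Part 3: B2 = 4253/2; threaded value p + q = 4255; w = 15; T(3) = 1*(10) + 1*(19) - 3*(15) = -16; iterating: T(3)=-16, T(4)=-63, T(5)=-109, T(6)=-124, T(7)=-44, T(8)=159, T(9)=487, T(10)=778, T(11)=788, T(12)=105; answer 105
Part 4: B3 = 105; m = 19; 5*(19)^2 - 2*(19)^1 + 1 = (1805) + (-38) + (1) = 1768; answer 1768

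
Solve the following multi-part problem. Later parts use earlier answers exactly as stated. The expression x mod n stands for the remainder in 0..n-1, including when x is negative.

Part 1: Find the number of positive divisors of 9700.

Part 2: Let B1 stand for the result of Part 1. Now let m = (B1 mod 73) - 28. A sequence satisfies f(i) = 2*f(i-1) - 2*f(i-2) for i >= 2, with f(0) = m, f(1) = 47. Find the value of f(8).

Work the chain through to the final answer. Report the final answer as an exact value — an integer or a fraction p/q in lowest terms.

-160

Part 1: 9700 = 2^2 * 5^2 * 97; number of divisors = (2+1) * (2+1) * (1+1) = 18; answer 18
Part 2: B1 = 18; m = -10; f(2) = 2*(47) - 2*(-10) = 114; iterating: f(2)=114, f(3)=134, f(4)=40, f(5)=-188, f(6)=-456, f(7)=-536, f(8)=-160; answer -160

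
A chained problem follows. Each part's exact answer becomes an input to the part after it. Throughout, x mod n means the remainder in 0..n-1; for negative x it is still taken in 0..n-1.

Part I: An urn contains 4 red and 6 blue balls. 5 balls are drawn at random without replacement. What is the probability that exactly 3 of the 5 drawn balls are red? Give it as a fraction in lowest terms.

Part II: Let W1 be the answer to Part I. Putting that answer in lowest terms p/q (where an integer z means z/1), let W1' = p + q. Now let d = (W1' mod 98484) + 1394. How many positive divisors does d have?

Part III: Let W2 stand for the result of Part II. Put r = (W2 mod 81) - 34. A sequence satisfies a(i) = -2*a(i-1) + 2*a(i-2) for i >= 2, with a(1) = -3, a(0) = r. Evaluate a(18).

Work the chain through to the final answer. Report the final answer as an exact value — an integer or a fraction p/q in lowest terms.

-272049664

Part I: total draws C(10,5) = 252; favorable C(4,3)*C(6,2) = 60; P = 5/21; answer 5/21
Part II: W1 = 5/21; threaded value p + q = 26; d = 1420; 1420 = 2^2 * 5 * 71; number of divisors = (2+1) * (1+1) * (1+1) = 12; answer 12
Part III: W2 = 12; r = -22; a(2) = -2*(-3) + 2*(-22) = -38; iterating: a(2)=-38, a(3)=70, a(4)=-216, a(5)=572, a(6)=-1576, a(7)=4296, a(8)=-11744, a(9)=32080, a(10)=-87648, a(11)=239456, a(12)=-654208, a(13)=1787328, a(14)=-4883072, a(15)=13340800, a(16)=-36447744, a(17)=99577088, a(18)=-272049664; answer -272049664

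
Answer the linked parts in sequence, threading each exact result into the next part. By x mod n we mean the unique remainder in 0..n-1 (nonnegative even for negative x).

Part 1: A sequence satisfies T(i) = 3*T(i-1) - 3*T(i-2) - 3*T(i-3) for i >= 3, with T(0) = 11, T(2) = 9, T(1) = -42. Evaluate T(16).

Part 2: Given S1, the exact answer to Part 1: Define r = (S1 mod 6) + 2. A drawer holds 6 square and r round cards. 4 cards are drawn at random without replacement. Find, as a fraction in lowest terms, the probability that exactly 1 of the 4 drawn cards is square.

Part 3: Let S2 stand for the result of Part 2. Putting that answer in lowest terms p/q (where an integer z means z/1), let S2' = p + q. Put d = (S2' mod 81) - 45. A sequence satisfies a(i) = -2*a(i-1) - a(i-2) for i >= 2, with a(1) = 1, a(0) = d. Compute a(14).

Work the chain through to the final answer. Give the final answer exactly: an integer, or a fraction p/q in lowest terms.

402

Part 1: T(3) = 3*(9) - 3*(-42) - 3*(11) = 120; iterating: T(3)=120, T(4)=459, T(5)=990, T(6)=1233, T(7)=-648, T(8)=-8613, T(9)=-27594, T(10)=-54999, T(11)=-56376, T(12)=78651, T(13)=570078, T(14)=1643409, T(15)=2984040, T(16)=2311659; answer 2311659
Part 2: S1 = 2311659; r = 5; total draws C(11,4) = 330; favorable C(6,1)*C(5,3) = 60; P = 2/11; answer 2/11
Part 3: S2 = 2/11; threaded value p + q = 13; d = -32; a(2) = -2*(1) - 1*(-32) = 30; iterating: a(2)=30, a(3)=-61, a(4)=92, a(5)=-123, a(6)=154, a(7)=-185, a(8)=216, a(9)=-247, a(10)=278, a(11)=-309, a(12)=340, a(13)=-371, a(14)=402; answer 402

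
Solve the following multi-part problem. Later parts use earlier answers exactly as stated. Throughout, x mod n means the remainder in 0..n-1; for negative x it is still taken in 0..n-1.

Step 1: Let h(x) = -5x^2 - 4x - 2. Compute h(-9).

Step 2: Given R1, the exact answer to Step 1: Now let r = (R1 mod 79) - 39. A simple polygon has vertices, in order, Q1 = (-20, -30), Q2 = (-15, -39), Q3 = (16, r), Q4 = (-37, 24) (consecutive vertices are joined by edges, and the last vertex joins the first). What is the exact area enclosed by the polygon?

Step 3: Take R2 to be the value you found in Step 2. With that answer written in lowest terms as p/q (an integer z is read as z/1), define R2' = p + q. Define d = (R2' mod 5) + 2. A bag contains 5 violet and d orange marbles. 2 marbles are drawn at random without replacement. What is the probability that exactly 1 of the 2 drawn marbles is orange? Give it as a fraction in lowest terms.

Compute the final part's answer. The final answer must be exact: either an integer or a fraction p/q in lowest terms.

10/21

Step 1: -5*(-9)^2 - 4*(-9)^1 - 2 = (-405) + (36) + (-2) = -371; answer -371
Step 2: R1 = -371; r = -15; cross terms: (-20*-39 - -15*-30)=330, (-15*-15 - 16*-39)=849, (16*24 - -37*-15)=-171, (-37*-30 - -20*24)=1590; twice the area = |2598| = 2598; area = 1299; answer 1299
Step 3: R2 = 1299; threaded value p + q = 1300; d = 2; total draws C(7,2) = 21; favorable C(2,1)*C(5,1) = 10; P = 10/21; answer 10/21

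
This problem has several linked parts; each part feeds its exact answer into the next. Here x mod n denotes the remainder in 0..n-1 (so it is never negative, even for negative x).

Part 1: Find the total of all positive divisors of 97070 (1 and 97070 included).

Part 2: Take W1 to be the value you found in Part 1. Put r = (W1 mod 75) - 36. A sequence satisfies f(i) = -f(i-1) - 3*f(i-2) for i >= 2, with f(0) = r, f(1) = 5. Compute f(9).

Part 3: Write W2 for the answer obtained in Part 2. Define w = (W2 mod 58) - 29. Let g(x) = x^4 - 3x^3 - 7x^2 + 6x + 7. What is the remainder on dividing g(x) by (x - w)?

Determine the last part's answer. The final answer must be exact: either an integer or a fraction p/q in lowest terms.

5143

Part 1: 97070 = 2 * 5 * 17 * 571; sigma = (1 + 2) * (1 + 5) * (1 + 17) * (1 + 571) = 3 * 6 * 18 * 572 = 185328; answer 185328
Part 2: W1 = 185328; r = -33; f(2) = -1*(5) - 3*(-33) = 94; iterating: f(2)=94, f(3)=-109, f(4)=-173, f(5)=500, f(6)=19, f(7)=-1519, f(8)=1462, f(9)=3095; answer 3095
Part 3: W2 = 3095; w = -8; remainder = value at the root: 1*(-8)^4 - 3*(-8)^3 - 7*(-8)^2 + 6*(-8)^1 + 7 = (4096) + (1536) + (-448) + (-48) + (7) = 5143; answer 5143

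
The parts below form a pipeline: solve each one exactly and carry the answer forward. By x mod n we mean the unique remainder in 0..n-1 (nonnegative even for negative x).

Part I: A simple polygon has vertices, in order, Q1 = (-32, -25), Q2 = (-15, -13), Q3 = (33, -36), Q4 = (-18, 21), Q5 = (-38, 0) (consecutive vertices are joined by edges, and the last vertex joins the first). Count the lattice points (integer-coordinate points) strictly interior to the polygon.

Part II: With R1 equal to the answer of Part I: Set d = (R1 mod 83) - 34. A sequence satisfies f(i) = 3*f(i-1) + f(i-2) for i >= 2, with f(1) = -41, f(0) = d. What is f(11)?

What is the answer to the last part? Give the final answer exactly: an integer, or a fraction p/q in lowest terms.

-4215752

Part I: cross terms: (-32*-13 - -15*-25)=41, (-15*-36 - 33*-13)=969, (33*21 - -18*-36)=45, (-18*0 - -38*21)=798, (-38*-25 - -32*0)=950; twice the area = |2803| = 2803; area = 2803/2; boundary points = 1 + 1 + 3 + 1 + 1 = 7; strictly interior points = area - boundary/2 + 1 = 1399; answer 1399
Part II: R1 = 1399; d = 37; f(2) = 3*(-41) + 1*(37) = -86; iterating: f(2)=-86, f(3)=-299, f(4)=-983, f(5)=-3248, f(6)=-10727, f(7)=-35429, f(8)=-117014, f(9)=-386471, f(10)=-1276427, f(11)=-4215752; answer -4215752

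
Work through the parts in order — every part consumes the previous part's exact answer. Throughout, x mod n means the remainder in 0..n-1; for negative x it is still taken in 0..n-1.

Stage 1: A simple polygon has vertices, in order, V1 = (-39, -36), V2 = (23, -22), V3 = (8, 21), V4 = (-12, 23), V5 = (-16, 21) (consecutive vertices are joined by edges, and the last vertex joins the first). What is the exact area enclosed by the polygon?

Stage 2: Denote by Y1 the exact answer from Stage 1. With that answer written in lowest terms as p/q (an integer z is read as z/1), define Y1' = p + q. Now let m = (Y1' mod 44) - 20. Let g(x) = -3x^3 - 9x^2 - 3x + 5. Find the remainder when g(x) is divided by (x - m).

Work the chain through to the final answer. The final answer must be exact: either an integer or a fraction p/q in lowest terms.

Stage 1: cross terms: (-39*-22 - 23*-36)=1686, (23*21 - 8*-22)=659, (8*23 - -12*21)=436, (-12*21 - -16*23)=116, (-16*-36 - -39*21)=1395; twice the area = |4292| = 4292; area = 2146; answer 2146
Stage 2: Y1 = 2146; threaded value p + q = 2147; m = 15; remainder = value at the root: -3*(15)^3 - 9*(15)^2 - 3*(15)^1 + 5 = (-10125) + (-2025) + (-45) + (5) = -12190; answer -12190

-12190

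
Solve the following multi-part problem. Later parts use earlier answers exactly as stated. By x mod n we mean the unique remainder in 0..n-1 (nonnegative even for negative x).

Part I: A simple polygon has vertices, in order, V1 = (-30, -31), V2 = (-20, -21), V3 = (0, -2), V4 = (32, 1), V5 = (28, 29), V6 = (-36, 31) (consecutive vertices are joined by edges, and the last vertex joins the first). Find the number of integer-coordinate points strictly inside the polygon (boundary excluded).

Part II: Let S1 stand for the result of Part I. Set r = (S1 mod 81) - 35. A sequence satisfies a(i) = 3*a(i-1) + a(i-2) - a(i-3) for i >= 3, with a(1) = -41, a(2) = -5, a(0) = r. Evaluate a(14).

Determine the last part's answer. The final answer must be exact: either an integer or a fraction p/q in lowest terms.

-20559685

Part I: cross terms: (-30*-21 - -20*-31)=10, (-20*-2 - 0*-21)=40, (0*1 - 32*-2)=64, (32*29 - 28*1)=900, (28*31 - -36*29)=1912, (-36*-31 - -30*31)=2046; twice the area = |4972| = 4972; area = 2486; boundary points = 10 + 1 + 1 + 4 + 2 + 2 = 20; strictly interior points = area - boundary/2 + 1 = 2477; answer 2477
Part II: S1 = 2477; r = 12; a(3) = 3*(-5) + 1*(-41) - 1*(12) = -68; iterating: a(3)=-68, a(4)=-168, a(5)=-567, a(6)=-1801, a(7)=-5802, a(8)=-18640, a(9)=-59921, a(10)=-192601, a(11)=-619084, a(12)=-1989932, a(13)=-6396279, a(14)=-20559685; answer -20559685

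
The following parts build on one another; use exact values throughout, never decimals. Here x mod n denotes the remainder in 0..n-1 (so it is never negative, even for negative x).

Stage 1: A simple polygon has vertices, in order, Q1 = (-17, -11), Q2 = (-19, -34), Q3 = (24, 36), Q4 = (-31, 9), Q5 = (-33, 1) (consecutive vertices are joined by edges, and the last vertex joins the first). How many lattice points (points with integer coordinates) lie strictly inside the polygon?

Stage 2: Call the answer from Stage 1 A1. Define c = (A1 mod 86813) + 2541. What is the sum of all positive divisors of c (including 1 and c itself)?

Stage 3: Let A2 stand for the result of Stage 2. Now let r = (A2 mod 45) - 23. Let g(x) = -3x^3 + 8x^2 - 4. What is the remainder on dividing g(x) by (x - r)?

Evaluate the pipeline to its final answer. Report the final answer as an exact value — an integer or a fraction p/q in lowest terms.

Stage 1: cross terms: (-17*-34 - -19*-11)=369, (-19*36 - 24*-34)=132, (24*9 - -31*36)=1332, (-31*1 - -33*9)=266, (-33*-11 - -17*1)=380; twice the area = |2479| = 2479; area = 2479/2; boundary points = 1 + 1 + 1 + 2 + 4 = 9; strictly interior points = area - boundary/2 + 1 = 1236; answer 1236
Stage 2: A1 = 1236; c = 3777; 3777 = 3 * 1259; sigma = (1 + 3) * (1 + 1259) = 4 * 1260 = 5040; answer 5040
Stage 3: A2 = 5040; r = -23; remainder = value at the root: -3*(-23)^3 + 8*(-23)^2 - 4 = (36501) + (4232) + (-4) = 40729; answer 40729

40729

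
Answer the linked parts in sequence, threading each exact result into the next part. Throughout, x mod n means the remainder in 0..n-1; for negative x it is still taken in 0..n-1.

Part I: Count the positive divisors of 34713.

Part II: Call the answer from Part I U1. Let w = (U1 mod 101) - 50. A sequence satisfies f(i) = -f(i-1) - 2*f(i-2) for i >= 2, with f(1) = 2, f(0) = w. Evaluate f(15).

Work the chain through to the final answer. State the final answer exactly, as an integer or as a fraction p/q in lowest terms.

Part I: 34713 = 3^2 * 7 * 19 * 29; number of divisors = (2+1) * (1+1) * (1+1) * (1+1) = 24; answer 24
Part II: U1 = 24; w = -26; f(2) = -1*(2) - 2*(-26) = 50; iterating: f(2)=50, f(3)=-54, f(4)=-46, f(5)=154, f(6)=-62, f(7)=-246, f(8)=370, f(9)=122, f(10)=-862, f(11)=618, f(12)=1106, f(13)=-2342, f(14)=130, f(15)=4554; answer 4554

4554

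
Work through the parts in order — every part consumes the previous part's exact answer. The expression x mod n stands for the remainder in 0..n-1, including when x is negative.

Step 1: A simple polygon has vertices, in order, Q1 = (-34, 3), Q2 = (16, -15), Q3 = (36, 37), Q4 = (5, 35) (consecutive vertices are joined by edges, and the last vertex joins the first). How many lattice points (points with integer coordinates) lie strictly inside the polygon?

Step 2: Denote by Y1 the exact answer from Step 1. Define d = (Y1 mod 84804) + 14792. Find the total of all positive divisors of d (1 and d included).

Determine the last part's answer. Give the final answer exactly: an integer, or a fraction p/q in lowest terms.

25092

Step 1: cross terms: (-34*-15 - 16*3)=462, (16*37 - 36*-15)=1132, (36*35 - 5*37)=1075, (5*3 - -34*35)=1205; twice the area = |3874| = 3874; area = 1937; boundary points = 2 + 4 + 1 + 1 = 8; strictly interior points = area - boundary/2 + 1 = 1934; answer 1934
Step 2: Y1 = 1934; d = 16726; 16726 = 2 * 8363; sigma = (1 + 2) * (1 + 8363) = 3 * 8364 = 25092; answer 25092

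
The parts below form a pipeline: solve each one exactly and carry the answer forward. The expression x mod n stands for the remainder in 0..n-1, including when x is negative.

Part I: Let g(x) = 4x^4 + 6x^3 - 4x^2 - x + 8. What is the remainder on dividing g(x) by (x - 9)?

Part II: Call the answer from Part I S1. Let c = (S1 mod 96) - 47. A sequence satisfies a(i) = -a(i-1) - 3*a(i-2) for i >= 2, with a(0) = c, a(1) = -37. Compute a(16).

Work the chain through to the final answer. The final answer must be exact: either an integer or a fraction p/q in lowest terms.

Part I: remainder = value at the root: 4*(9)^4 + 6*(9)^3 - 4*(9)^2 - 1*(9)^1 + 8 = (26244) + (4374) + (-324) + (-9) + (8) = 30293; answer 30293
Part II: S1 = 30293; c = 6; a(2) = -1*(-37) - 3*(6) = 19; iterating: a(2)=19, a(3)=92, a(4)=-149, a(5)=-127, a(6)=574, a(7)=-193, a(8)=-1529, a(9)=2108, a(10)=2479, a(11)=-8803, a(12)=1366, a(13)=25043, a(14)=-29141, a(15)=-45988, a(16)=133411; answer 133411

133411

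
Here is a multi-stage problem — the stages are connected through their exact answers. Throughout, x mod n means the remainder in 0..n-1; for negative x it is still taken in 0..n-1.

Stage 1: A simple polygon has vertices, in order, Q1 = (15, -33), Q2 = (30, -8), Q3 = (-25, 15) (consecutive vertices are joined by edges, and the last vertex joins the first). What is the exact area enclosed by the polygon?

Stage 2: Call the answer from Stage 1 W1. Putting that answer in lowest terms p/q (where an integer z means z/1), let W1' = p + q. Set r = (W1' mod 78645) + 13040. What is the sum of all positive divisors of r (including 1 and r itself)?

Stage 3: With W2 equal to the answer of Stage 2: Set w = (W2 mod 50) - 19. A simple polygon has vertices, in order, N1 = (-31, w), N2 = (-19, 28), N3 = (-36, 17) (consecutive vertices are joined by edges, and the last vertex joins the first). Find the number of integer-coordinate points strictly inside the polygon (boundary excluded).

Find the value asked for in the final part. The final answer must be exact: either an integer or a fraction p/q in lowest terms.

Stage 1: cross terms: (15*-8 - 30*-33)=870, (30*15 - -25*-8)=250, (-25*-33 - 15*15)=600; twice the area = |1720| = 1720; area = 860; answer 860
Stage 2: W1 = 860; threaded value p + q = 861; r = 13901; 13901 is prime, so its only divisors are 1 and 13901; sigma = 1 + 13901 = 13902; answer 13902
Stage 3: W2 = 13902; w = -17; cross terms: (-31*28 - -19*-17)=-1191, (-19*17 - -36*28)=685, (-36*-17 - -31*17)=1139; twice the area = |633| = 633; area = 633/2; boundary points = 3 + 1 + 1 = 5; strictly interior points = area - boundary/2 + 1 = 315; answer 315

315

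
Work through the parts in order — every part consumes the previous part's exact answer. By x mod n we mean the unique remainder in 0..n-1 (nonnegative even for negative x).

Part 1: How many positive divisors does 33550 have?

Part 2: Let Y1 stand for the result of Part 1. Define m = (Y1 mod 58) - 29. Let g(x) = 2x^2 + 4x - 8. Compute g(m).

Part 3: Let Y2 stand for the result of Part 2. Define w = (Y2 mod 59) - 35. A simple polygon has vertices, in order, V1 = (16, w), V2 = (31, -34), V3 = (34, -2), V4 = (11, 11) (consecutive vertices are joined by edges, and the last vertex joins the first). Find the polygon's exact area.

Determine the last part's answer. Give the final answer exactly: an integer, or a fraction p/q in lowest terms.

515

Part 1: 33550 = 2 * 5^2 * 11 * 61; number of divisors = (1+1) * (2+1) * (1+1) * (1+1) = 24; answer 24
Part 2: Y1 = 24; m = -5; 2*(-5)^2 + 4*(-5)^1 - 8 = (50) + (-20) + (-8) = 22; answer 22
Part 3: Y2 = 22; w = -13; cross terms: (16*-34 - 31*-13)=-141, (31*-2 - 34*-34)=1094, (34*11 - 11*-2)=396, (11*-13 - 16*11)=-319; twice the area = |1030| = 1030; area = 515; answer 515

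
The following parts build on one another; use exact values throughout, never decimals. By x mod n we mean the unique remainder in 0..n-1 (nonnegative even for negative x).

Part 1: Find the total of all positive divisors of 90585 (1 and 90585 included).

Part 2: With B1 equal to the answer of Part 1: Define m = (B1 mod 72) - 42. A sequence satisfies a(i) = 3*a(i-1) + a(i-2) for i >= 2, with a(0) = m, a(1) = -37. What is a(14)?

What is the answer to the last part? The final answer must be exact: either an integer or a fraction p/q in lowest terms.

-253417473

Part 1: 90585 = 3^3 * 5 * 11 * 61; sigma = (1 + 3 + 9 + 27) * (1 + 5) * (1 + 11) * (1 + 61) = 40 * 6 * 12 * 62 = 178560; answer 178560
Part 2: B1 = 178560; m = -42; a(2) = 3*(-37) + 1*(-42) = -153; iterating: a(2)=-153, a(3)=-496, a(4)=-1641, a(5)=-5419, a(6)=-17898, a(7)=-59113, a(8)=-195237, a(9)=-644824, a(10)=-2129709, a(11)=-7033951, a(12)=-23231562, a(13)=-76728637, a(14)=-253417473; answer -253417473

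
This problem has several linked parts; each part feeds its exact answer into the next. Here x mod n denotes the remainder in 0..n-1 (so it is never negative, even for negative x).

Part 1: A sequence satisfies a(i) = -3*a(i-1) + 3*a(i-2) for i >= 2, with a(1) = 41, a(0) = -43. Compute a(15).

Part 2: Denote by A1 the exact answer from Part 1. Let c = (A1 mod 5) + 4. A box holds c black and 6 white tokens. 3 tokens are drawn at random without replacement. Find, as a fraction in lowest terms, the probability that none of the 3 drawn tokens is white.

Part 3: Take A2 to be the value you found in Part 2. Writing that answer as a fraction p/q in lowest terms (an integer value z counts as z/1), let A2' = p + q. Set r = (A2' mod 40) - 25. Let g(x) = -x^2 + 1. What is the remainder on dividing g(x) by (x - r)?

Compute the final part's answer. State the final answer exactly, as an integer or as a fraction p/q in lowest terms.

Part 1: a(2) = -3*(41) + 3*(-43) = -252; iterating: a(2)=-252, a(3)=879, a(4)=-3393, a(5)=12816, a(6)=-48627, a(7)=184329, a(8)=-698868, a(9)=2649591, a(10)=-10045377, a(11)=38084904, a(12)=-144390843, a(13)=547427241, a(14)=-2075454252, a(15)=7868644479; answer 7868644479
Part 2: A1 = 7868644479; c = 8; total draws C(14,3) = 364; favorable C(8,3) = 56; P = 2/13; answer 2/13
Part 3: A2 = 2/13; threaded value p + q = 15; r = -10; remainder = value at the root: -1*(-10)^2 + 1 = (-100) + (1) = -99; answer -99

-99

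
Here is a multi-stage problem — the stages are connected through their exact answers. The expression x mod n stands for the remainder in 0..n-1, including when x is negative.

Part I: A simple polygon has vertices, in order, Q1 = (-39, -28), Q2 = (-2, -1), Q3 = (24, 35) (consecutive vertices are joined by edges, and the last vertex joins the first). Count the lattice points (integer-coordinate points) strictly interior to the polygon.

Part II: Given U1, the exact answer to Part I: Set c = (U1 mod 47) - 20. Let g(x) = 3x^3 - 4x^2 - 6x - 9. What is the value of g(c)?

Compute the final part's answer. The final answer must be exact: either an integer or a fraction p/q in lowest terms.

-21916

Part I: cross terms: (-39*-1 - -2*-28)=-17, (-2*35 - 24*-1)=-46, (24*-28 - -39*35)=693; twice the area = |630| = 630; area = 315; boundary points = 1 + 2 + 63 = 66; strictly interior points = area - boundary/2 + 1 = 283; answer 283
Part II: U1 = 283; c = -19; 3*(-19)^3 - 4*(-19)^2 - 6*(-19)^1 - 9 = (-20577) + (-1444) + (114) + (-9) = -21916; answer -21916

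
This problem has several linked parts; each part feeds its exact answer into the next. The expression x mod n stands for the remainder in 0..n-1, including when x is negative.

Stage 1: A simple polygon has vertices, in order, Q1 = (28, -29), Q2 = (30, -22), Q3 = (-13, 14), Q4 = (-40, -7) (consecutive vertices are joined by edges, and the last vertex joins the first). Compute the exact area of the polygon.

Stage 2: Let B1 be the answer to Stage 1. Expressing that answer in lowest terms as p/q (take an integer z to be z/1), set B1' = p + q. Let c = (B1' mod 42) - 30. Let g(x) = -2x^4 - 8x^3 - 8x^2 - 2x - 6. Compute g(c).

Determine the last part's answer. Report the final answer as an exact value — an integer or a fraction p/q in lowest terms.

Stage 1: cross terms: (28*-22 - 30*-29)=254, (30*14 - -13*-22)=134, (-13*-7 - -40*14)=651, (-40*-29 - 28*-7)=1356; twice the area = |2395| = 2395; area = 2395/2; answer 2395/2
Stage 2: B1 = 2395/2; threaded value p + q = 2397; c = -27; -2*(-27)^4 - 8*(-27)^3 - 8*(-27)^2 - 2*(-27)^1 - 6 = (-1062882) + (157464) + (-5832) + (54) + (-6) = -911202; answer -911202

-911202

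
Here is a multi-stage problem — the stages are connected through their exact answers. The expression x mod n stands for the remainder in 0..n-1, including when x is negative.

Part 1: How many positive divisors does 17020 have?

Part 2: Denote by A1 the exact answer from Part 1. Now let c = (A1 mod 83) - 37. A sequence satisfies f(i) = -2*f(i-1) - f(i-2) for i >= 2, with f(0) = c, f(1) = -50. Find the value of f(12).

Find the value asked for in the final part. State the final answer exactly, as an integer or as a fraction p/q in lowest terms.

743

Part 1: 17020 = 2^2 * 5 * 23 * 37; number of divisors = (2+1) * (1+1) * (1+1) * (1+1) = 24; answer 24
Part 2: A1 = 24; c = -13; f(2) = -2*(-50) - 1*(-13) = 113; iterating: f(2)=113, f(3)=-176, f(4)=239, f(5)=-302, f(6)=365, f(7)=-428, f(8)=491, f(9)=-554, f(10)=617, f(11)=-680, f(12)=743; answer 743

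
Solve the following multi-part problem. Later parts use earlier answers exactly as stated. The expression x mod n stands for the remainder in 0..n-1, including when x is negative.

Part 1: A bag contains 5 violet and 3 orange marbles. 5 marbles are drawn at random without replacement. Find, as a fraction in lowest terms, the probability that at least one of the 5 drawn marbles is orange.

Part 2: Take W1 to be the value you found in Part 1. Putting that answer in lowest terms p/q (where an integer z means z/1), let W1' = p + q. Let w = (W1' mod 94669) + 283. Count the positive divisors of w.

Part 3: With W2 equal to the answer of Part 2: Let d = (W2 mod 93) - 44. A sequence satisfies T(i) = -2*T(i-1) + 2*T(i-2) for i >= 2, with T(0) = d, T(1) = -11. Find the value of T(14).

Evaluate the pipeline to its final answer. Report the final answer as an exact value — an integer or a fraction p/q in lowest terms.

-6812032

Part 1: total draws C(8,5) = 56; complement C(5,5) = 1; favorable 56 - 1 = 55; P = 55/56; answer 55/56
Part 2: W1 = 55/56; threaded value p + q = 111; w = 394; 394 = 2 * 197; number of divisors = (1+1) * (1+1) = 4; answer 4
Part 3: W2 = 4; d = -40; T(2) = -2*(-11) + 2*(-40) = -58; iterating: T(2)=-58, T(3)=94, T(4)=-304, T(5)=796, T(6)=-2200, T(7)=5992, T(8)=-16384, T(9)=44752, T(10)=-122272, T(11)=334048, T(12)=-912640, T(13)=2493376, T(14)=-6812032; answer -6812032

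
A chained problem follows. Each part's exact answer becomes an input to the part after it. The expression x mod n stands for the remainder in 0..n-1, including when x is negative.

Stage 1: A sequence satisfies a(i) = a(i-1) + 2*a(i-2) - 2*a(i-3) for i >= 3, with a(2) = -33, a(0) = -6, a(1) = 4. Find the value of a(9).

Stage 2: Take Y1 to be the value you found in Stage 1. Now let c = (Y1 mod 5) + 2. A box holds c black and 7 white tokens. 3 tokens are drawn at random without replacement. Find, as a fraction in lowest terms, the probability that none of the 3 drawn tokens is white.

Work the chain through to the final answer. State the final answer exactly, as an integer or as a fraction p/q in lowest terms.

Stage 1: a(3) = 1*(-33) + 2*(4) - 2*(-6) = -13; iterating: a(3)=-13, a(4)=-87, a(5)=-47, a(6)=-195, a(7)=-115, a(8)=-411, a(9)=-251; answer -251
Stage 2: Y1 = -251; c = 6; total draws C(13,3) = 286; favorable C(6,3) = 20; P = 10/143; answer 10/143

10/143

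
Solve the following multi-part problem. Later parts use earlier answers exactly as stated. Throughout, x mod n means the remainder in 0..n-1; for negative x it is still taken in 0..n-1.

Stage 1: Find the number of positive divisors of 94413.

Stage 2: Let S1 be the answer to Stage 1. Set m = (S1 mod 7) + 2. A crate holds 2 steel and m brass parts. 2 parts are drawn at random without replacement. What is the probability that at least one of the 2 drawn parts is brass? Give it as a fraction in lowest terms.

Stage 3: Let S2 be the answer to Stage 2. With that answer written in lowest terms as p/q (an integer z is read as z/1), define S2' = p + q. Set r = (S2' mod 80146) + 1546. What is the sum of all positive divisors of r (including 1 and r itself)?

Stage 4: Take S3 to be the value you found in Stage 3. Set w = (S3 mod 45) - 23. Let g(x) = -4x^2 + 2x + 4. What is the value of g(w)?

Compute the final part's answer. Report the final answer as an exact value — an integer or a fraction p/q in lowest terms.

-988

Stage 1: 94413 = 3 * 11 * 2861; number of divisors = (1+1) * (1+1) * (1+1) = 8; answer 8
Stage 2: S1 = 8; m = 3; total draws C(5,2) = 10; complement C(2,2) = 1; favorable 10 - 1 = 9; P = 9/10; answer 9/10
Stage 3: S2 = 9/10; threaded value p + q = 19; r = 1565; 1565 = 5 * 313; sigma = (1 + 5) * (1 + 313) = 6 * 314 = 1884; answer 1884
Stage 4: S3 = 1884; w = 16; -4*(16)^2 + 2*(16)^1 + 4 = (-1024) + (32) + (4) = -988; answer -988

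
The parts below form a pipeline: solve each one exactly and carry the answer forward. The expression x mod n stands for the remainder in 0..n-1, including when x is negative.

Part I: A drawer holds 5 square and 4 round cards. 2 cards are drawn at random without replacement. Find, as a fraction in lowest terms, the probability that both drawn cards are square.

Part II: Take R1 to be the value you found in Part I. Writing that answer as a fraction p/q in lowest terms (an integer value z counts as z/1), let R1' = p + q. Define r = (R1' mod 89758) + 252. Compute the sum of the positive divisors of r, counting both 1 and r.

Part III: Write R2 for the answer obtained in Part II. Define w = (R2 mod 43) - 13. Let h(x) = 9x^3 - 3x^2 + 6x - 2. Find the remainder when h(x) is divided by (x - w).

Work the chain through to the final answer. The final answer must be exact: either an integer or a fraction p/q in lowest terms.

Part I: total draws C(9,2) = 36; favorable C(5,2) = 10; P = 5/18; answer 5/18
Part II: R1 = 5/18; threaded value p + q = 23; r = 275; 275 = 5^2 * 11; sigma = (1 + 5 + 25) * (1 + 11) = 31 * 12 = 372; answer 372
Part III: R2 = 372; w = 15; remainder = value at the root: 9*(15)^3 - 3*(15)^2 + 6*(15)^1 - 2 = (30375) + (-675) + (90) + (-2) = 29788; answer 29788

29788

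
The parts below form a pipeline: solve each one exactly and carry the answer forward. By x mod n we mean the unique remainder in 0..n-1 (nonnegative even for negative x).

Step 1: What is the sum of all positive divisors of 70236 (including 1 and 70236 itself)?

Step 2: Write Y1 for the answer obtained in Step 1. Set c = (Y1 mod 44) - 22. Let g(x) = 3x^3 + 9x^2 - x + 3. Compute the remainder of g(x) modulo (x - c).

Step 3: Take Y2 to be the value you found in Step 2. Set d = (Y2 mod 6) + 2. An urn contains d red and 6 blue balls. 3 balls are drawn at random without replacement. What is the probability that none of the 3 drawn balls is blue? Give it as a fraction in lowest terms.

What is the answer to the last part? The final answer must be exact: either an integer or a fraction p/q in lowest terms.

Step 1: 70236 = 2^2 * 3^2 * 1951; sigma = (1 + 2 + 4) * (1 + 3 + 9) * (1 + 1951) = 7 * 13 * 1952 = 177632; answer 177632
Step 2: Y1 = 177632; c = -18; remainder = value at the root: 3*(-18)^3 + 9*(-18)^2 - 1*(-18)^1 + 3 = (-17496) + (2916) + (18) + (3) = -14559; answer -14559
Step 3: Y2 = -14559; d = 5; total draws C(11,3) = 165; favorable C(5,3) = 10; P = 2/33; answer 2/33

2/33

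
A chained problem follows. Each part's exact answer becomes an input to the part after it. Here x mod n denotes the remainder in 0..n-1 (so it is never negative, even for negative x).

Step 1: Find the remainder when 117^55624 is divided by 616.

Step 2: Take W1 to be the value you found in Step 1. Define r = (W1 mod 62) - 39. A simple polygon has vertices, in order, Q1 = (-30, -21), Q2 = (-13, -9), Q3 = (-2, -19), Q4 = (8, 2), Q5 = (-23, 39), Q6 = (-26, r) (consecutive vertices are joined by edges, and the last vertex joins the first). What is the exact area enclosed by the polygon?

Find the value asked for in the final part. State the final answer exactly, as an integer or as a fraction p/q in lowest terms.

1153

Step 1: squarings mod 616: 117^1=117, 117^2=137, 117^4=289, 117^8=361, 117^16=345, 117^32=137, 117^64=289, 117^128=361, 117^256=345, 117^512=137, 117^1024=289, 117^2048=361, 117^4096=345, 117^8192=137, 117^16384=289, 117^32768=361; 117^55624 = 117^8 * 117^64 * 117^256 * 117^2048 * 117^4096 * 117^16384 * 117^32768 = 289 (mod 616); answer 289
Step 2: W1 = 289; r = 2; cross terms: (-30*-9 - -13*-21)=-3, (-13*-19 - -2*-9)=229, (-2*2 - 8*-19)=148, (8*39 - -23*2)=358, (-23*2 - -26*39)=968, (-26*-21 - -30*2)=606; twice the area = |2306| = 2306; area = 1153; answer 1153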